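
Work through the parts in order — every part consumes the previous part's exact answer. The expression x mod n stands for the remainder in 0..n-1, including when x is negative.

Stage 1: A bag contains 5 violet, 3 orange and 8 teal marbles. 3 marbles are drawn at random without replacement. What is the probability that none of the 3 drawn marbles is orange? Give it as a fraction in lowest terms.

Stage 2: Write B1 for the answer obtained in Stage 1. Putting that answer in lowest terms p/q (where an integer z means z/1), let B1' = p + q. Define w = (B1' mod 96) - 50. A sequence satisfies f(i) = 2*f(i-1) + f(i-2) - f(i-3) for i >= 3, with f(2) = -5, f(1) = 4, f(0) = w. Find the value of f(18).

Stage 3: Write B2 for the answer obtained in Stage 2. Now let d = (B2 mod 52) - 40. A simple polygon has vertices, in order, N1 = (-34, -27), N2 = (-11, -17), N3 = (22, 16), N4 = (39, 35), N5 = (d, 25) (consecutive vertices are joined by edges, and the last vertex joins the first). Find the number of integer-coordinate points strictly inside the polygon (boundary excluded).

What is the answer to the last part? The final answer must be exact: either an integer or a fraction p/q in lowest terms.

1424

Stage 1: total draws C(16,3) = 560; favorable C(13,3) = 286; P = 143/280; answer 143/280
Stage 2: B1 = 143/280; threaded value p + q = 423; w = -11; f(3) = 2*(-5) + 1*(4) - 1*(-11) = 5; iterating: f(3)=5, f(4)=1, f(5)=12, f(6)=20, f(7)=51, f(8)=110, f(9)=251, f(10)=561, f(11)=1263, f(12)=2836, f(13)=6374, f(14)=14321, f(15)=32180, f(16)=72307, f(17)=162473, f(18)=365073; answer 365073
Stage 3: B2 = 365073; d = -7; cross terms: (-34*-17 - -11*-27)=281, (-11*16 - 22*-17)=198, (22*35 - 39*16)=146, (39*25 - -7*35)=1220, (-7*-27 - -34*25)=1039; twice the area = |2884| = 2884; area = 1442; boundary points = 1 + 33 + 1 + 2 + 1 = 38; strictly interior points = area - boundary/2 + 1 = 1424; answer 1424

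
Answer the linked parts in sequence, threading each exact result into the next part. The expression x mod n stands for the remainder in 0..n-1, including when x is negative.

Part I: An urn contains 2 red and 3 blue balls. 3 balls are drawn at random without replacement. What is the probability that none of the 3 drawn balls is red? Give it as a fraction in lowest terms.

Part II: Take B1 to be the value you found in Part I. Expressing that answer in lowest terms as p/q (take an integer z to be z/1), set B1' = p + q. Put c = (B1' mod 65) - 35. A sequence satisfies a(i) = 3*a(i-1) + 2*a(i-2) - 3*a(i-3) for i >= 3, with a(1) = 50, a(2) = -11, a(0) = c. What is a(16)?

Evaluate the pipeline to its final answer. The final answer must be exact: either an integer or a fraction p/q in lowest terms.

Part I: total draws C(5,3) = 10; favorable C(3,3) = 1; P = 1/10; answer 1/10
Part II: B1 = 1/10; threaded value p + q = 11; c = -24; a(3) = 3*(-11) + 2*(50) - 3*(-24) = 139; iterating: a(3)=139, a(4)=245, a(5)=1046, a(6)=3211, a(7)=10990, a(8)=36254, a(9)=121109, a(10)=402865, a(11)=1342051, a(12)=4468556, a(13)=14881175, a(14)=49554484, a(15)=165020134, a(16)=549525845; answer 549525845

549525845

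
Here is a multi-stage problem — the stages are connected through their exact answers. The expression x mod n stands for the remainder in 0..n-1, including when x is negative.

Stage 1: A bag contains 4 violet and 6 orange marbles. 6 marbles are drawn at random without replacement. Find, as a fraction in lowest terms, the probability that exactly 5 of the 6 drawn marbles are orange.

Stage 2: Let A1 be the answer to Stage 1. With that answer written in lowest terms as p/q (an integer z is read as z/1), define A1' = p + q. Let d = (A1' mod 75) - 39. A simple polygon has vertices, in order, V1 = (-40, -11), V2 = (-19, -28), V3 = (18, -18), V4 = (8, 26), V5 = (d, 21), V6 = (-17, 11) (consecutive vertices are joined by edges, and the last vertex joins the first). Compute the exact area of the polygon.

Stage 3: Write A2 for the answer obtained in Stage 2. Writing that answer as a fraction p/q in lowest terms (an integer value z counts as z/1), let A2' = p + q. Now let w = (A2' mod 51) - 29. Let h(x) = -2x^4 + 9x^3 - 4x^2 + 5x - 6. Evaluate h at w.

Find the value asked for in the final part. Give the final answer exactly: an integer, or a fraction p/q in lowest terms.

Stage 1: total draws C(10,6) = 210; favorable C(6,5)*C(4,1) = 24; P = 4/35; answer 4/35
Stage 2: A1 = 4/35; threaded value p + q = 39; d = 0; cross terms: (-40*-28 - -19*-11)=911, (-19*-18 - 18*-28)=846, (18*26 - 8*-18)=612, (8*21 - 0*26)=168, (0*11 - -17*21)=357, (-17*-11 - -40*11)=627; twice the area = |3521| = 3521; area = 3521/2; answer 3521/2
Stage 3: A2 = 3521/2; threaded value p + q = 3523; w = -25; -2*(-25)^4 + 9*(-25)^3 - 4*(-25)^2 + 5*(-25)^1 - 6 = (-781250) + (-140625) + (-2500) + (-125) + (-6) = -924506; answer -924506

-924506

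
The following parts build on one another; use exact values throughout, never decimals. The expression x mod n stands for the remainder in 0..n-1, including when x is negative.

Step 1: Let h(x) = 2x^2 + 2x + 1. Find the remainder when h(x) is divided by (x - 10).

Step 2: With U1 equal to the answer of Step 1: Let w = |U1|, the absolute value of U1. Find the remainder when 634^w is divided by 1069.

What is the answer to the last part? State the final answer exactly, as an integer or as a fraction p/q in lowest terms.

Step 1: remainder = value at the root: 2*(10)^2 + 2*(10)^1 + 1 = (200) + (20) + (1) = 221; answer 221
Step 2: U1 = 221; w = 221; squarings mod 1069: 634^1=634, 634^2=12, 634^4=144, 634^8=425, 634^16=1033, 634^32=227, 634^64=217, 634^128=53; 634^221 = 634^1 * 634^4 * 634^8 * 634^16 * 634^64 * 634^128 = 934 (mod 1069); answer 934

934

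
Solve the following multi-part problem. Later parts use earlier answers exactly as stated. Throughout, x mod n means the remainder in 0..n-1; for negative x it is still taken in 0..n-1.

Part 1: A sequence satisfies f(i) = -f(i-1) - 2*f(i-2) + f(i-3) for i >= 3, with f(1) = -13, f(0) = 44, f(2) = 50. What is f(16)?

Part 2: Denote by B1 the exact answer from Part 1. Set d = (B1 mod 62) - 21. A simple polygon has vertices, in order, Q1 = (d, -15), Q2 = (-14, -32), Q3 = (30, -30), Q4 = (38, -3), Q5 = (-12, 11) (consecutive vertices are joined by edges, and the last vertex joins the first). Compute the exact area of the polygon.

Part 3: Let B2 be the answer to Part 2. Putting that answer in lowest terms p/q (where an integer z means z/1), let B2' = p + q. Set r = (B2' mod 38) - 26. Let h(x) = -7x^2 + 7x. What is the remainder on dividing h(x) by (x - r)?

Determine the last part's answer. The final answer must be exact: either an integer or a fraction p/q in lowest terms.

Part 1: f(3) = -1*(50) - 2*(-13) + 1*(44) = 20; iterating: f(3)=20, f(4)=-133, f(5)=143, f(6)=143, f(7)=-562, f(8)=419, f(9)=848, f(10)=-2248, f(11)=971, f(12)=4373, f(13)=-8563, f(14)=788, f(15)=20711, f(16)=-30850; answer -30850
Part 2: B1 = -30850; d = 5; cross terms: (5*-32 - -14*-15)=-370, (-14*-30 - 30*-32)=1380, (30*-3 - 38*-30)=1050, (38*11 - -12*-3)=382, (-12*-15 - 5*11)=125; twice the area = |2567| = 2567; area = 2567/2; answer 2567/2
Part 3: B2 = 2567/2; threaded value p + q = 2569; r = -3; remainder = value at the root: -7*(-3)^2 + 7*(-3)^1 = (-63) + (-21) = -84; answer -84

-84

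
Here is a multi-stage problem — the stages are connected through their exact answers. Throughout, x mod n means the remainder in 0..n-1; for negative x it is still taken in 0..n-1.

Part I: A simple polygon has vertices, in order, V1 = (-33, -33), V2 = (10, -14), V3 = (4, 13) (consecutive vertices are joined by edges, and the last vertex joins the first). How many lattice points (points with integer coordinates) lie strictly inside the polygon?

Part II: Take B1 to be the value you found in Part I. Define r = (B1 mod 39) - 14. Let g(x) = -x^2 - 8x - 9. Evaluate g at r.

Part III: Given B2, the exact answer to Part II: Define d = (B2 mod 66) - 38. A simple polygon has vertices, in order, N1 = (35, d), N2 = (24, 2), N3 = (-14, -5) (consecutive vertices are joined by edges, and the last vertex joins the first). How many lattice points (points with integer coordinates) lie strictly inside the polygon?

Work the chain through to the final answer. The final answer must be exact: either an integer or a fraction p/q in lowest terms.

741

Part I: cross terms: (-33*-14 - 10*-33)=792, (10*13 - 4*-14)=186, (4*-33 - -33*13)=297; twice the area = |1275| = 1275; area = 1275/2; boundary points = 1 + 3 + 1 = 5; strictly interior points = area - boundary/2 + 1 = 636; answer 636
Part II: B1 = 636; r = -2; -1*(-2)^2 - 8*(-2)^1 - 9 = (-4) + (16) + (-9) = 3; answer 3
Part III: B2 = 3; d = -35; cross terms: (35*2 - 24*-35)=910, (24*-5 - -14*2)=-92, (-14*-35 - 35*-5)=665; twice the area = |1483| = 1483; area = 1483/2; boundary points = 1 + 1 + 1 = 3; strictly interior points = area - boundary/2 + 1 = 741; answer 741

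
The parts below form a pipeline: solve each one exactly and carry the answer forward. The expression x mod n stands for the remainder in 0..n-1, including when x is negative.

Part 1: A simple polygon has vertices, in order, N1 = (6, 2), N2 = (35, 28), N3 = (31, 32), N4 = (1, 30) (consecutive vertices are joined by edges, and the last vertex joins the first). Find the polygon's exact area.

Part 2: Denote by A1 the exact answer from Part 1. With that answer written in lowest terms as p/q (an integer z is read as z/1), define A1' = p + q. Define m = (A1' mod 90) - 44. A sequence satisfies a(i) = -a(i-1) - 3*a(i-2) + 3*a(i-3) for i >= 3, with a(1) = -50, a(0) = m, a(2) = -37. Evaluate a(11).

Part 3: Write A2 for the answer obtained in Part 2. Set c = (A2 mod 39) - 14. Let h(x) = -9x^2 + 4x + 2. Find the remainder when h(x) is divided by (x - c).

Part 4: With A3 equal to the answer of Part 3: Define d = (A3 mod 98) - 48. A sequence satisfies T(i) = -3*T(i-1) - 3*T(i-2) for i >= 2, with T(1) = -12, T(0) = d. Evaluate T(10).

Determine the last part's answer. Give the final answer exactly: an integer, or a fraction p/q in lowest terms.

-5832

Part 1: cross terms: (6*28 - 35*2)=98, (35*32 - 31*28)=252, (31*30 - 1*32)=898, (1*2 - 6*30)=-178; twice the area = |1070| = 1070; area = 535; answer 535
Part 2: A1 = 535; threaded value p + q = 536; m = 42; a(3) = -1*(-37) - 3*(-50) + 3*(42) = 313; iterating: a(3)=313, a(4)=-352, a(5)=-698, a(6)=2693, a(7)=-1655, a(8)=-8518, a(9)=21562, a(10)=-973, a(11)=-89267; answer -89267
Part 3: A2 = -89267; c = -10; remainder = value at the root: -9*(-10)^2 + 4*(-10)^1 + 2 = (-900) + (-40) + (2) = -938; answer -938
Part 4: A3 = -938; d = -6; T(2) = -3*(-12) - 3*(-6) = 54; iterating: T(2)=54, T(3)=-126, T(4)=216, T(5)=-270, T(6)=162, T(7)=324, T(8)=-1458, T(9)=3402, T(10)=-5832; answer -5832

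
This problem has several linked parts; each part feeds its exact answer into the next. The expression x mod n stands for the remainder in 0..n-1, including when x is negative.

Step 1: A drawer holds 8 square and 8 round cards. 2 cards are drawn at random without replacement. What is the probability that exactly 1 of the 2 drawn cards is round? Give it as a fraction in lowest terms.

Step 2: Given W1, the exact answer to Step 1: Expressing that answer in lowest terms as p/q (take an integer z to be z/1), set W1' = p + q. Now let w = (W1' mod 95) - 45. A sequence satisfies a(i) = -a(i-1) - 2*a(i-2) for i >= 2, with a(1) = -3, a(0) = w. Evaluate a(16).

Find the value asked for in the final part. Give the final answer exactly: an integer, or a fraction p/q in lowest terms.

-3637

Step 1: total draws C(16,2) = 120; favorable C(8,1)*C(8,1) = 64; P = 8/15; answer 8/15
Step 2: W1 = 8/15; threaded value p + q = 23; w = -22; a(2) = -1*(-3) - 2*(-22) = 47; iterating: a(2)=47, a(3)=-41, a(4)=-53, a(5)=135, a(6)=-29, a(7)=-241, a(8)=299, a(9)=183, a(10)=-781, a(11)=415, a(12)=1147, a(13)=-1977, a(14)=-317, a(15)=4271, a(16)=-3637; answer -3637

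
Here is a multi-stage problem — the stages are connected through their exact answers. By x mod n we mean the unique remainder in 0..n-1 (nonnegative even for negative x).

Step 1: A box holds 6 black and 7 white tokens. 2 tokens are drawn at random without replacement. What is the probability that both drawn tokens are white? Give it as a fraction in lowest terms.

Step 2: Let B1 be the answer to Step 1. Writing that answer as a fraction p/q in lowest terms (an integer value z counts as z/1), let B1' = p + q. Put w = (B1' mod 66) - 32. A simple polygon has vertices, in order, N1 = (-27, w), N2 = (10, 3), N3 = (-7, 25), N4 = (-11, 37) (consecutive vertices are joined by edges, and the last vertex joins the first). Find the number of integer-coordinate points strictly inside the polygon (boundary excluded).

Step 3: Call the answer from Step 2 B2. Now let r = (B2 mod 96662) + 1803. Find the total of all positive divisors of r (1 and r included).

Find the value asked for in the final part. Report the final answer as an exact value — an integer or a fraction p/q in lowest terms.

Step 1: total draws C(13,2) = 78; favorable C(7,2) = 21; P = 7/26; answer 7/26
Step 2: B1 = 7/26; threaded value p + q = 33; w = 1; cross terms: (-27*3 - 10*1)=-91, (10*25 - -7*3)=271, (-7*37 - -11*25)=16, (-11*1 - -27*37)=988; twice the area = |1184| = 1184; area = 592; boundary points = 1 + 1 + 4 + 4 = 10; strictly interior points = area - boundary/2 + 1 = 588; answer 588
Step 3: B2 = 588; r = 2391; 2391 = 3 * 797; sigma = (1 + 3) * (1 + 797) = 4 * 798 = 3192; answer 3192

3192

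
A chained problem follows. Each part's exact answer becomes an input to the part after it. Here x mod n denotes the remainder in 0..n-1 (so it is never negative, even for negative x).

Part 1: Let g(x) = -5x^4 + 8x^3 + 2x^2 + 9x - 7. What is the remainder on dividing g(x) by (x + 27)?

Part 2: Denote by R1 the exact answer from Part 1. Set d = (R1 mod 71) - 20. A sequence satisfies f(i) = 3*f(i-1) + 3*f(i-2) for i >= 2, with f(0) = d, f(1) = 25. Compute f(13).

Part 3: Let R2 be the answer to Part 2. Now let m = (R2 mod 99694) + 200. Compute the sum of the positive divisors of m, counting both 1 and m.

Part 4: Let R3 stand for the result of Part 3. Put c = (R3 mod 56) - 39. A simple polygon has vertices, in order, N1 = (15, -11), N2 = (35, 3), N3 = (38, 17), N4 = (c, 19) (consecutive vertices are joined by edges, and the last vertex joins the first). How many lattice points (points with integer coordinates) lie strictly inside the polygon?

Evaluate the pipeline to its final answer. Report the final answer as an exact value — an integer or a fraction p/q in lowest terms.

1106

Part 1: remainder = value at the root: -5*(-27)^4 + 8*(-27)^3 + 2*(-27)^2 + 9*(-27)^1 - 7 = (-2657205) + (-157464) + (1458) + (-243) + (-7) = -2813461; answer -2813461
Part 2: R1 = -2813461; d = 36; f(2) = 3*(25) + 3*(36) = 183; iterating: f(2)=183, f(3)=624, f(4)=2421, f(5)=9135, f(6)=34668, f(7)=131409, f(8)=498231, f(9)=1888920, f(10)=7161453, f(11)=27151119, f(12)=102937716, f(13)=390266505; answer 390266505
Part 3: R2 = 390266505; m = 64389; 64389 = 3 * 13^2 * 127; sigma = (1 + 3) * (1 + 13 + 169) * (1 + 127) = 4 * 183 * 128 = 93696; answer 93696
Part 4: R3 = 93696; c = -31; cross terms: (15*3 - 35*-11)=430, (35*17 - 38*3)=481, (38*19 - -31*17)=1249, (-31*-11 - 15*19)=56; twice the area = |2216| = 2216; area = 1108; boundary points = 2 + 1 + 1 + 2 = 6; strictly interior points = area - boundary/2 + 1 = 1106; answer 1106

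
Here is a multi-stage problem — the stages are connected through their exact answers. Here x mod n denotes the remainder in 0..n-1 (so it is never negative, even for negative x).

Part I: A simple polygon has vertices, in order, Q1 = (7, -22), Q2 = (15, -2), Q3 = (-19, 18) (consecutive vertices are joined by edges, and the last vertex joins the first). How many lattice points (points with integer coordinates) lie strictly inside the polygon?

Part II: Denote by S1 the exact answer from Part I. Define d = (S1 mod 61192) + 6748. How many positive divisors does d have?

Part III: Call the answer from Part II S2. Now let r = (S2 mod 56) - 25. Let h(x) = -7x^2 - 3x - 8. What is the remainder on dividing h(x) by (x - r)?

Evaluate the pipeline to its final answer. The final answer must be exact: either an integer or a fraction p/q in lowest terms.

-3032

Part I: cross terms: (7*-2 - 15*-22)=316, (15*18 - -19*-2)=232, (-19*-22 - 7*18)=292; twice the area = |840| = 840; area = 420; boundary points = 4 + 2 + 2 = 8; strictly interior points = area - boundary/2 + 1 = 417; answer 417
Part II: S1 = 417; d = 7165; 7165 = 5 * 1433; number of divisors = (1+1) * (1+1) = 4; answer 4
Part III: S2 = 4; r = -21; remainder = value at the root: -7*(-21)^2 - 3*(-21)^1 - 8 = (-3087) + (63) + (-8) = -3032; answer -3032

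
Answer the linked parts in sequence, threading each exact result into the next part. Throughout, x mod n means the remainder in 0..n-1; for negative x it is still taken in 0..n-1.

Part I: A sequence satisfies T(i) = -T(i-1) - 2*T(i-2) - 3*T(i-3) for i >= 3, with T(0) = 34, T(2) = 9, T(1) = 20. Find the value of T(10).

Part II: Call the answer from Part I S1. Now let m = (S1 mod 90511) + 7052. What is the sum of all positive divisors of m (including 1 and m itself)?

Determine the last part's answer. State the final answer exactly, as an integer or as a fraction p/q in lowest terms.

Part I: T(3) = -1*(9) - 2*(20) - 3*(34) = -151; iterating: T(3)=-151, T(4)=73, T(5)=202, T(6)=105, T(7)=-728, T(8)=-88, T(9)=1229, T(10)=1131; answer 1131
Part II: S1 = 1131; m = 8183; 8183 = 7^2 * 167; sigma = (1 + 7 + 49) * (1 + 167) = 57 * 168 = 9576; answer 9576

9576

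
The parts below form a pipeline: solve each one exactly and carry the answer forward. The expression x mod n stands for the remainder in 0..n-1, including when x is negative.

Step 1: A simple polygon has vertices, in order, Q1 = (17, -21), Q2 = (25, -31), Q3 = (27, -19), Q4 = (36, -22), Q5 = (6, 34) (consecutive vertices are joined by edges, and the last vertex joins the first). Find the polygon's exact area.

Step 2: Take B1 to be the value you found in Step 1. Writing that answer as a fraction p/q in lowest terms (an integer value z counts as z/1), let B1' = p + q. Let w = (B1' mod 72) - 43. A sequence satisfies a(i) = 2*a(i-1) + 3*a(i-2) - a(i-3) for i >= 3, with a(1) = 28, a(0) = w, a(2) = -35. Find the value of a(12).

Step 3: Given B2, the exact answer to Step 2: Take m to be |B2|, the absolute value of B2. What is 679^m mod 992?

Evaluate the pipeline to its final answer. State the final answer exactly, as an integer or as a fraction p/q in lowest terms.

769

Step 1: cross terms: (17*-31 - 25*-21)=-2, (25*-19 - 27*-31)=362, (27*-22 - 36*-19)=90, (36*34 - 6*-22)=1356, (6*-21 - 17*34)=-704; twice the area = |1102| = 1102; area = 551; answer 551
Step 2: B1 = 551; threaded value p + q = 552; w = 5; a(3) = 2*(-35) + 3*(28) - 1*(5) = 9; iterating: a(3)=9, a(4)=-115, a(5)=-168, a(6)=-690, a(7)=-1769, a(8)=-5440, a(9)=-15497, a(10)=-45545, a(11)=-132141, a(12)=-385420; answer -385420
Step 3: B2 = -385420; m = 385420; squarings mod 992: 679^1=679, 679^2=753, 679^4=577, 679^8=609, 679^16=865, 679^32=257, 679^64=577, 679^128=609, 679^256=865, 679^512=257, 679^1024=577, 679^2048=609, 679^4096=865, 679^8192=257, 679^16384=577, 679^32768=609, 679^65536=865, 679^131072=257, 679^262144=577; 679^385420 = 679^4 * 679^8 * 679^128 * 679^256 * 679^8192 * 679^16384 * 679^32768 * 679^65536 * 679^262144 = 769 (mod 992); answer 769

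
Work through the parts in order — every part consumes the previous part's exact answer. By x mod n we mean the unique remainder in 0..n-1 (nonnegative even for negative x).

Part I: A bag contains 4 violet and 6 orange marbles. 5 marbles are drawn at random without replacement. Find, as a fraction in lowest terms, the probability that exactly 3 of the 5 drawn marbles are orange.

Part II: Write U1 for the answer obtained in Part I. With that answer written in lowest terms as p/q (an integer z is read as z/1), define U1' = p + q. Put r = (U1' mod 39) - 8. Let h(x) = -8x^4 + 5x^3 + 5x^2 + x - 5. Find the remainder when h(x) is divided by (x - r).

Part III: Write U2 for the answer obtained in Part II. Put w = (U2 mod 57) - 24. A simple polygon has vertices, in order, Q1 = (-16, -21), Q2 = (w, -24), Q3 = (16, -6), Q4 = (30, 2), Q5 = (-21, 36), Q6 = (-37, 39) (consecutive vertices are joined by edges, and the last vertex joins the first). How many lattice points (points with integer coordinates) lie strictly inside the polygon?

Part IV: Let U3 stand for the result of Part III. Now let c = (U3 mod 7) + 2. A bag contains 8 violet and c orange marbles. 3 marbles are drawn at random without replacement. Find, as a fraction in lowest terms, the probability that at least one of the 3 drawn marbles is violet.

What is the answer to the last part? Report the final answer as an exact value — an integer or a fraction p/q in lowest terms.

86/91

Part I: total draws C(10,5) = 252; favorable C(6,3)*C(4,2) = 120; P = 10/21; answer 10/21
Part II: U1 = 10/21; threaded value p + q = 31; r = 23; remainder = value at the root: -8*(23)^4 + 5*(23)^3 + 5*(23)^2 + 1*(23)^1 - 5 = (-2238728) + (60835) + (2645) + (23) + (-5) = -2175230; answer -2175230
Part III: U2 = -2175230; w = -20; cross terms: (-16*-24 - -20*-21)=-36, (-20*-6 - 16*-24)=504, (16*2 - 30*-6)=212, (30*36 - -21*2)=1122, (-21*39 - -37*36)=513, (-37*-21 - -16*39)=1401; twice the area = |3716| = 3716; area = 1858; boundary points = 1 + 18 + 2 + 17 + 1 + 3 = 42; strictly interior points = area - boundary/2 + 1 = 1838; answer 1838
Part IV: U3 = 1838; c = 6; total draws C(14,3) = 364; complement C(6,3) = 20; favorable 364 - 20 = 344; P = 86/91; answer 86/91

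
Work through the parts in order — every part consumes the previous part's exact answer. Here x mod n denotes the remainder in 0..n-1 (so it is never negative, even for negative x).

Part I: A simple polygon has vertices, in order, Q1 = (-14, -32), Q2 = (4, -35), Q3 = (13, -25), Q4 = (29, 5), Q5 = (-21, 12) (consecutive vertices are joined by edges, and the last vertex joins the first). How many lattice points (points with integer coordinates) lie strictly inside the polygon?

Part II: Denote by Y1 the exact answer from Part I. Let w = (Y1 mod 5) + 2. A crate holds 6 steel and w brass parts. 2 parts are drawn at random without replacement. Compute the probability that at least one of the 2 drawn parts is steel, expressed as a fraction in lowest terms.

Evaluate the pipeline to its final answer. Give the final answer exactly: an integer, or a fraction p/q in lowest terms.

27/28

Part I: cross terms: (-14*-35 - 4*-32)=618, (4*-25 - 13*-35)=355, (13*5 - 29*-25)=790, (29*12 - -21*5)=453, (-21*-32 - -14*12)=840; twice the area = |3056| = 3056; area = 1528; boundary points = 3 + 1 + 2 + 1 + 1 = 8; strictly interior points = area - boundary/2 + 1 = 1525; answer 1525
Part II: Y1 = 1525; w = 2; total draws C(8,2) = 28; complement C(2,2) = 1; favorable 28 - 1 = 27; P = 27/28; answer 27/28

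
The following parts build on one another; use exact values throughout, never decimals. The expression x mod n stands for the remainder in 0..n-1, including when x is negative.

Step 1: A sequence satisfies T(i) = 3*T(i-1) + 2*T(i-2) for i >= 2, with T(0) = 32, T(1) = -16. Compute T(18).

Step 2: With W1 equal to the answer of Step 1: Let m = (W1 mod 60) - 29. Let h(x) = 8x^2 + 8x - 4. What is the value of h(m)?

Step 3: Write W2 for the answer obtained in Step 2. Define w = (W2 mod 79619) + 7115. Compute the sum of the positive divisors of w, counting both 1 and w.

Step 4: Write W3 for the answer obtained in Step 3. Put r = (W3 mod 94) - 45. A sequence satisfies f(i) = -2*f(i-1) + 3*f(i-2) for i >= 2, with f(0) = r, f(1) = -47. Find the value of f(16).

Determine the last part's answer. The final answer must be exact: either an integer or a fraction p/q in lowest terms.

150663487

Step 1: T(2) = 3*(-16) + 2*(32) = 16; iterating: T(2)=16, T(3)=16, T(4)=80, T(5)=272, T(6)=976, T(7)=3472, T(8)=12368, T(9)=44048, T(10)=156880, T(11)=558736, T(12)=1989968, T(13)=7087376, T(14)=25242064, T(15)=89900944, T(16)=320186960, T(17)=1140362768, T(18)=4061462224; answer 4061462224
Step 2: W1 = 4061462224; m = -25; 8*(-25)^2 + 8*(-25)^1 - 4 = (5000) + (-200) + (-4) = 4796; answer 4796
Step 3: W2 = 4796; w = 11911; 11911 = 43 * 277; sigma = (1 + 43) * (1 + 277) = 44 * 278 = 12232; answer 12232
Step 4: W3 = 12232; r = -33; f(2) = -2*(-47) + 3*(-33) = -5; iterating: f(2)=-5, f(3)=-131, f(4)=247, f(5)=-887, f(6)=2515, f(7)=-7691, f(8)=22927, f(9)=-68927, f(10)=206635, f(11)=-620051, f(12)=1860007, f(13)=-5580167, f(14)=16740355, f(15)=-50221211, f(16)=150663487; answer 150663487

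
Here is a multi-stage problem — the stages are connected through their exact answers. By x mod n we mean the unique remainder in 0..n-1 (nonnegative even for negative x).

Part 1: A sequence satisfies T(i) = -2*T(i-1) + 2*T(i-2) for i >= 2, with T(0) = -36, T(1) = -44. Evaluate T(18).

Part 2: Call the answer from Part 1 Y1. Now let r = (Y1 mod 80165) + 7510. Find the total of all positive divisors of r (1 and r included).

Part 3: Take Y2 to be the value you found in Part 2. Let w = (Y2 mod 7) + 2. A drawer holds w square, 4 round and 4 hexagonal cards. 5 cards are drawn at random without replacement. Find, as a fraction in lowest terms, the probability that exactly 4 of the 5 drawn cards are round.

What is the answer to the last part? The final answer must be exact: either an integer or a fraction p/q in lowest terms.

1/143

Part 1: T(2) = -2*(-44) + 2*(-36) = 16; iterating: T(2)=16, T(3)=-120, T(4)=272, T(5)=-784, T(6)=2112, T(7)=-5792, T(8)=15808, T(9)=-43200, T(10)=118016, T(11)=-322432, T(12)=880896, T(13)=-2406656, T(14)=6575104, T(15)=-17963520, T(16)=49077248, T(17)=-134081536, T(18)=366317568; answer 366317568
Part 2: Y1 = 366317568; r = 51193; 51193 is prime, so its only divisors are 1 and 51193; sigma = 1 + 51193 = 51194; answer 51194
Part 3: Y2 = 51194; w = 5; total draws C(13,5) = 1287; favorable C(4,4)*C(9,1) = 9; P = 1/143; answer 1/143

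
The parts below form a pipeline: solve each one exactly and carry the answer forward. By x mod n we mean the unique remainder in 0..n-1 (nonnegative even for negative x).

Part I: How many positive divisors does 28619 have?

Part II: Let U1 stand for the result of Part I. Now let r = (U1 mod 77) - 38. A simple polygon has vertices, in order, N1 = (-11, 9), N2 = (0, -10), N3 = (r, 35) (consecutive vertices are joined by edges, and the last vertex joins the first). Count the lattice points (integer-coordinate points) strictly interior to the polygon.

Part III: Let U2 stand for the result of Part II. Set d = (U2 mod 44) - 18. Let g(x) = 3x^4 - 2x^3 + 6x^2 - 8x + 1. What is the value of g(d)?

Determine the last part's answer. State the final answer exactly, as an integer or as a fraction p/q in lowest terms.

Part I: 28619 is prime, so its only divisors are 1 and 28619; count = 2; answer 2
Part II: U1 = 2; r = -36; cross terms: (-11*-10 - 0*9)=110, (0*35 - -36*-10)=-360, (-36*9 - -11*35)=61; twice the area = |-189| = 189; area = 189/2; boundary points = 1 + 9 + 1 = 11; strictly interior points = area - boundary/2 + 1 = 90; answer 90
Part III: U2 = 90; d = -16; 3*(-16)^4 - 2*(-16)^3 + 6*(-16)^2 - 8*(-16)^1 + 1 = (196608) + (8192) + (1536) + (128) + (1) = 206465; answer 206465

206465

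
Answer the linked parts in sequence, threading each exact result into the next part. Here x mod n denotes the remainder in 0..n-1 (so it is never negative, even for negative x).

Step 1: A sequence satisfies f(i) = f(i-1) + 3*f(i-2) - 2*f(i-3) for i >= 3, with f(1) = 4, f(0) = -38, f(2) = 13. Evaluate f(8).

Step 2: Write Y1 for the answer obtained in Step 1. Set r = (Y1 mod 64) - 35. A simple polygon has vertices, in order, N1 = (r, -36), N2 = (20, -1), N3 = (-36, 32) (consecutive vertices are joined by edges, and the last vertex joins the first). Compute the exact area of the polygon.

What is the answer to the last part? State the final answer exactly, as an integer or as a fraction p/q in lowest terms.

Step 1: f(3) = 1*(13) + 3*(4) - 2*(-38) = 101; iterating: f(3)=101, f(4)=132, f(5)=409, f(6)=603, f(7)=1566, f(8)=2557; answer 2557
Step 2: Y1 = 2557; r = 26; cross terms: (26*-1 - 20*-36)=694, (20*32 - -36*-1)=604, (-36*-36 - 26*32)=464; twice the area = |1762| = 1762; area = 881; answer 881

881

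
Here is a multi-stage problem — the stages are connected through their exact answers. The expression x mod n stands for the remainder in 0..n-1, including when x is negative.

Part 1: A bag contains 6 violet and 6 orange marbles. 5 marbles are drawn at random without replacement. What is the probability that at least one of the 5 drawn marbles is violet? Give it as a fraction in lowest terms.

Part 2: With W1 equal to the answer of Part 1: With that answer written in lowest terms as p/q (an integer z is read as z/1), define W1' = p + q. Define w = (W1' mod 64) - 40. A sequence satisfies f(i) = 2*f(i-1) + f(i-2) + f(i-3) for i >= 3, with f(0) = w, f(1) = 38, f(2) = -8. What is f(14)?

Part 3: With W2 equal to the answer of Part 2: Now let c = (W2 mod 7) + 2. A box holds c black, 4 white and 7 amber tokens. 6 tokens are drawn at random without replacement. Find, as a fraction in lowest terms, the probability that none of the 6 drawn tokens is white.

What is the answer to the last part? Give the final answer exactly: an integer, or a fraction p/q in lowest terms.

7/143

Part 1: total draws C(12,5) = 792; complement C(6,5) = 6; favorable 792 - 6 = 786; P = 131/132; answer 131/132
Part 2: W1 = 131/132; threaded value p + q = 263; w = -33; f(3) = 2*(-8) + 1*(38) + 1*(-33) = -11; iterating: f(3)=-11, f(4)=8, f(5)=-3, f(6)=-9, f(7)=-13, f(8)=-38, f(9)=-98, f(10)=-247, f(11)=-630, f(12)=-1605, f(13)=-4087, f(14)=-10409; answer -10409
Part 3: W2 = -10409; c = 2; total draws C(13,6) = 1716; favorable C(9,6) = 84; P = 7/143; answer 7/143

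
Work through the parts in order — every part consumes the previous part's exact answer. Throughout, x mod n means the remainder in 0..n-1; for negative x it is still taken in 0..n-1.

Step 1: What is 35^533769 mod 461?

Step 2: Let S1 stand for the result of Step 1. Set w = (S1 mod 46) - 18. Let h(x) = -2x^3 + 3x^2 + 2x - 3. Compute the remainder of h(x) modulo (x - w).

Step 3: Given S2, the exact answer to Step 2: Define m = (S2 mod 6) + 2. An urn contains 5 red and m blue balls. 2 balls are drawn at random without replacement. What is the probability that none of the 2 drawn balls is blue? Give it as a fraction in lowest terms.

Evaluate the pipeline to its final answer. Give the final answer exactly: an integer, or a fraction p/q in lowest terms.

10/21

Step 1: squarings mod 461: 35^1=35, 35^2=303, 35^4=70, 35^8=290, 35^16=198, 35^32=19, 35^64=361, 35^128=319, 35^256=341, 35^512=109, 35^1024=356, 35^2048=422, 35^4096=138, 35^8192=143, 35^16384=165, 35^32768=26, 35^65536=215, 35^131072=125, 35^262144=412, 35^524288=96; 35^533769 = 35^1 * 35^8 * 35^256 * 35^1024 * 35^8192 * 35^524288 = 83 (mod 461); answer 83
Step 2: S1 = 83; w = 19; remainder = value at the root: -2*(19)^3 + 3*(19)^2 + 2*(19)^1 - 3 = (-13718) + (1083) + (38) + (-3) = -12600; answer -12600
Step 3: S2 = -12600; m = 2; total draws C(7,2) = 21; favorable C(5,2) = 10; P = 10/21; answer 10/21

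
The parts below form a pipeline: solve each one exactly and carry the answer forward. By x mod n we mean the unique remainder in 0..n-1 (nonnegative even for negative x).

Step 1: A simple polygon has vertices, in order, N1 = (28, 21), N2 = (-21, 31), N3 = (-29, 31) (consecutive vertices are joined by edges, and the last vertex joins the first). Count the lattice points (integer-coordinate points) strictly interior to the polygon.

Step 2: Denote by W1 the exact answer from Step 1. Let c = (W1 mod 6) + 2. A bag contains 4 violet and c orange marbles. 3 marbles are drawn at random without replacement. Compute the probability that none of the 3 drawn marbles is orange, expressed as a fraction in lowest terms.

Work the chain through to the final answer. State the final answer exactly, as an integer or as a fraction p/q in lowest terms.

1/5

Step 1: cross terms: (28*31 - -21*21)=1309, (-21*31 - -29*31)=248, (-29*21 - 28*31)=-1477; twice the area = |80| = 80; area = 40; boundary points = 1 + 8 + 1 = 10; strictly interior points = area - boundary/2 + 1 = 36; answer 36
Step 2: W1 = 36; c = 2; total draws C(6,3) = 20; favorable C(4,3) = 4; P = 1/5; answer 1/5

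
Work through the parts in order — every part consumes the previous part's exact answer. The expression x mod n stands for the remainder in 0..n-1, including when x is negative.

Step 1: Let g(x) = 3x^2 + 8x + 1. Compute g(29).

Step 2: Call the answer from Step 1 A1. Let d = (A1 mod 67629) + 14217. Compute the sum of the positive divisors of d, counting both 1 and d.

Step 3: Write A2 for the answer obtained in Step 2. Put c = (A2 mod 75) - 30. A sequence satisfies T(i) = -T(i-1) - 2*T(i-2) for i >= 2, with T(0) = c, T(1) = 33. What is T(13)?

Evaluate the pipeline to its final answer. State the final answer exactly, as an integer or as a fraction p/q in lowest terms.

-2463

Step 1: 3*(29)^2 + 8*(29)^1 + 1 = (2523) + (232) + (1) = 2756; answer 2756
Step 2: A1 = 2756; d = 16973; 16973 = 11 * 1543; sigma = (1 + 11) * (1 + 1543) = 12 * 1544 = 18528; answer 18528
Step 3: A2 = 18528; c = -27; T(2) = -1*(33) - 2*(-27) = 21; iterating: T(2)=21, T(3)=-87, T(4)=45, T(5)=129, T(6)=-219, T(7)=-39, T(8)=477, T(9)=-399, T(10)=-555, T(11)=1353, T(12)=-243, T(13)=-2463; answer -2463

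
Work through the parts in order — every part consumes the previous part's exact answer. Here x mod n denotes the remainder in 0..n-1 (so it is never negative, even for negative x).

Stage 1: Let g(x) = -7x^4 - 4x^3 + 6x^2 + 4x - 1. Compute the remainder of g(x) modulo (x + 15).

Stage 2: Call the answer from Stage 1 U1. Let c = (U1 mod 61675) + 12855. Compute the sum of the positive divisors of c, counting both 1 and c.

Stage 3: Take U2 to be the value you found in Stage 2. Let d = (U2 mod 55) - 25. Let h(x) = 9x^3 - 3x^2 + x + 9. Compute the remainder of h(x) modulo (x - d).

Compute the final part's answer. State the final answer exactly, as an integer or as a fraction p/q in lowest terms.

8719

Stage 1: remainder = value at the root: -7*(-15)^4 - 4*(-15)^3 + 6*(-15)^2 + 4*(-15)^1 - 1 = (-354375) + (13500) + (1350) + (-60) + (-1) = -339586; answer -339586
Stage 2: U1 = -339586; c = 43319; 43319 is prime, so its only divisors are 1 and 43319; sigma = 1 + 43319 = 43320; answer 43320
Stage 3: U2 = 43320; d = 10; remainder = value at the root: 9*(10)^3 - 3*(10)^2 + 1*(10)^1 + 9 = (9000) + (-300) + (10) + (9) = 8719; answer 8719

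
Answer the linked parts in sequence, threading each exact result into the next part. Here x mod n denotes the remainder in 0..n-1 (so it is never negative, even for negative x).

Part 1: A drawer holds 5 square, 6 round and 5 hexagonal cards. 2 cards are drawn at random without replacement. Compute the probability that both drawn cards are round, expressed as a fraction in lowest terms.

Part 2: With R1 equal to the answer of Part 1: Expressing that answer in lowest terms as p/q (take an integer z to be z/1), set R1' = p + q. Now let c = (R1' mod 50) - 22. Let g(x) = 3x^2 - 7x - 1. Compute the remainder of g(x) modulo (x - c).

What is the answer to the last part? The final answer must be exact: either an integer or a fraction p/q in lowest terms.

597

Part 1: total draws C(16,2) = 120; favorable C(6,2) = 15; P = 1/8; answer 1/8
Part 2: R1 = 1/8; threaded value p + q = 9; c = -13; remainder = value at the root: 3*(-13)^2 - 7*(-13)^1 - 1 = (507) + (91) + (-1) = 597; answer 597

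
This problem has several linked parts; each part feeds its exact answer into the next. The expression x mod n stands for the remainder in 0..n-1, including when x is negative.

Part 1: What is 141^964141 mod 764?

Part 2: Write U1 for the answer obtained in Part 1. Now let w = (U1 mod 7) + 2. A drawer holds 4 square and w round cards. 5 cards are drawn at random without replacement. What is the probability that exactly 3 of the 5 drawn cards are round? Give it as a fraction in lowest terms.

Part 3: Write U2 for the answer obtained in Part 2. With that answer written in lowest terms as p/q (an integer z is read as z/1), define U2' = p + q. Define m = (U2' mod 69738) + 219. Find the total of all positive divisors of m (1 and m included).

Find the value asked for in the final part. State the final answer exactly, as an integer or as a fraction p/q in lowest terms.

Part 1: squarings mod 764: 141^1=141, 141^2=17, 141^4=289, 141^8=245, 141^16=433, 141^32=309, 141^64=745, 141^128=361, 141^256=441, 141^512=425, 141^1024=321, 141^2048=665, 141^4096=633, 141^8192=353, 141^16384=77, 141^32768=581, 141^65536=637, 141^131072=85, 141^262144=349, 141^524288=325; 141^964141 = 141^1 * 141^4 * 141^8 * 141^32 * 141^512 * 141^1024 * 141^4096 * 141^8192 * 141^32768 * 141^131072 * 141^262144 * 141^524288 = 509 (mod 764); answer 509
Part 2: U1 = 509; w = 7; total draws C(11,5) = 462; favorable C(7,3)*C(4,2) = 210; P = 5/11; answer 5/11
Part 3: U2 = 5/11; threaded value p + q = 16; m = 235; 235 = 5 * 47; sigma = (1 + 5) * (1 + 47) = 6 * 48 = 288; answer 288

288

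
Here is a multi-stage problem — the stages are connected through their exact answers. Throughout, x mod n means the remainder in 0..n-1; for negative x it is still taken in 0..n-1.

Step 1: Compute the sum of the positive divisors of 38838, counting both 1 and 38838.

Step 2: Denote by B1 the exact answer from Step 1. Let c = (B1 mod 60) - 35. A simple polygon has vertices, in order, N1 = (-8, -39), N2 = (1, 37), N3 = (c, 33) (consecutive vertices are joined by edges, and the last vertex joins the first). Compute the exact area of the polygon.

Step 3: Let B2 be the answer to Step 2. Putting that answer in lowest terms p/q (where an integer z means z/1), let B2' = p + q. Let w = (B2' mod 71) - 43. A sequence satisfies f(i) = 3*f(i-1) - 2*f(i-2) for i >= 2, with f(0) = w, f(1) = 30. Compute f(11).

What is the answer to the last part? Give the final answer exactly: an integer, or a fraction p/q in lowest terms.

49134

Step 1: 38838 = 2 * 3 * 6473; sigma = (1 + 2) * (1 + 3) * (1 + 6473) = 3 * 4 * 6474 = 77688; answer 77688
Step 2: B1 = 77688; c = 13; cross terms: (-8*37 - 1*-39)=-257, (1*33 - 13*37)=-448, (13*-39 - -8*33)=-243; twice the area = |-948| = 948; area = 474; answer 474
Step 3: B2 = 474; threaded value p + q = 475; w = 6; f(2) = 3*(30) - 2*(6) = 78; iterating: f(2)=78, f(3)=174, f(4)=366, f(5)=750, f(6)=1518, f(7)=3054, f(8)=6126, f(9)=12270, f(10)=24558, f(11)=49134; answer 49134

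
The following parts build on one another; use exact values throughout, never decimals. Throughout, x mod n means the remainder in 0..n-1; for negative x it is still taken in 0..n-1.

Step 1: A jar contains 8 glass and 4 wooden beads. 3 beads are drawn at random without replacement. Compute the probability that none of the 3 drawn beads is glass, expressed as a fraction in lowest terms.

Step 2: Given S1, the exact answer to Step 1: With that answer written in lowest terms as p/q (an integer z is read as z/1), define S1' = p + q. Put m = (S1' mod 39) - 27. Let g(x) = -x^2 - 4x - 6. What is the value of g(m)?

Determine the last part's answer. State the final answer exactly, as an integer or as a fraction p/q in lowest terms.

Step 1: total draws C(12,3) = 220; favorable C(4,3) = 4; P = 1/55; answer 1/55
Step 2: S1 = 1/55; threaded value p + q = 56; m = -10; -1*(-10)^2 - 4*(-10)^1 - 6 = (-100) + (40) + (-6) = -66; answer -66

-66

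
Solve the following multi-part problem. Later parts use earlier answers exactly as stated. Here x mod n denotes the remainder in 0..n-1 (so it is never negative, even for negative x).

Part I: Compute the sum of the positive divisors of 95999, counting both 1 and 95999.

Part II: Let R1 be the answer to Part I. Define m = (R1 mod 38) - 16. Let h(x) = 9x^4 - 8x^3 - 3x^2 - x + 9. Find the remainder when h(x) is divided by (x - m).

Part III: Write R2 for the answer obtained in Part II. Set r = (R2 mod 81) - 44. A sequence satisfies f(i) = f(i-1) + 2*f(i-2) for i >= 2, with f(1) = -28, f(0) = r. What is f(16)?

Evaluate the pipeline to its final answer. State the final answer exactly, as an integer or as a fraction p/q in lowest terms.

Part I: 95999 = 17 * 5647; sigma = (1 + 17) * (1 + 5647) = 18 * 5648 = 101664; answer 101664
Part II: R1 = 101664; m = -2; remainder = value at the root: 9*(-2)^4 - 8*(-2)^3 - 3*(-2)^2 - 1*(-2)^1 + 9 = (144) + (64) + (-12) + (2) + (9) = 207; answer 207
Part III: R2 = 207; r = 1; f(2) = 1*(-28) + 2*(1) = -26; iterating: f(2)=-26, f(3)=-82, f(4)=-134, f(5)=-298, f(6)=-566, f(7)=-1162, f(8)=-2294, f(9)=-4618, f(10)=-9206, f(11)=-18442, f(12)=-36854, f(13)=-73738, f(14)=-147446, f(15)=-294922, f(16)=-589814; answer -589814

-589814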